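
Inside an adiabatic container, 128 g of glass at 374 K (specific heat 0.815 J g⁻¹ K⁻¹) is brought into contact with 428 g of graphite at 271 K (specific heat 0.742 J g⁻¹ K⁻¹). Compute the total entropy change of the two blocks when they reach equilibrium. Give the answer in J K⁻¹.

ΔS_total = 4.29 J/K

Energy balance: T_f = (m₁c₁T₁ + m₂c₂T₂)/(m₁c₁ + m₂c₂) = 296.47 K.
ΔS₁ = m₁c₁ ln(T_f/T₁) = 104.32 × ln(296.47/374) = -24.24 J/K.
ΔS₂ = m₂c₂ ln(T_f/T₂) = 317.576 × ln(296.47/271) = 28.53 J/K.
ΔS_total = -24.24 + 28.53 = 4.29 J/K.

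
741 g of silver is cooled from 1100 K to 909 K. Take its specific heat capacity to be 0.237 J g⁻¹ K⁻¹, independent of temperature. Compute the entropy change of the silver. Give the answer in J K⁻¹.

ΔS = -33.5 J/K

ΔS = ∫dQ_rev/T = m c ln(T₂/T₁) = 741 × 0.237 × ln(909/1100) = -33.5 J/K.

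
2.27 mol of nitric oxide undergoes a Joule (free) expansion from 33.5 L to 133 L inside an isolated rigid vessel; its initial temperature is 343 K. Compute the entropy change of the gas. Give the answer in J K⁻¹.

For an ideal gas in free expansion Q = 0 and W = 0, so T is unchanged.
Entropy is a state function; using a reversible isothermal path, ΔS_gas = nR ln(V₂/V₁) = 2.27 × 8.314 × ln(133/33.5) = 26 J/K.

ΔS_gas = 26 J/K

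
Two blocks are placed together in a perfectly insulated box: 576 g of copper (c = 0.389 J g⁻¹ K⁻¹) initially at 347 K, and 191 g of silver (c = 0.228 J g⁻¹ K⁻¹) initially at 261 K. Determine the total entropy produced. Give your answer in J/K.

ΔS_total = 1.39 J/K

Energy balance: T_f = (m₁c₁T₁ + m₂c₂T₂)/(m₁c₁ + m₂c₂) = 333.01 K.
ΔS₁ = m₁c₁ ln(T_f/T₁) = 224.064 × ln(333.01/347) = -9.224 J/K.
ΔS₂ = m₂c₂ ln(T_f/T₂) = 43.548 × ln(333.01/261) = 10.61 J/K.
ΔS_total = -9.224 + 10.61 = 1.39 J/K.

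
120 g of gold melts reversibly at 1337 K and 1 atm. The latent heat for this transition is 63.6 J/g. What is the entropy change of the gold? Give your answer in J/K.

Heat absorbed by the substance: Q = mL = 120 × 63.6 = 7632 J.
At constant T, ΔS = Q_rev/T = 7632 / 1337 = 5.71 J/K.

ΔS = 5.71 J/K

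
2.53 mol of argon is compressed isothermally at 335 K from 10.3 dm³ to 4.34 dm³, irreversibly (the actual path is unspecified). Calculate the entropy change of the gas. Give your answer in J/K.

ΔS_gas = -18.2 J/K

Entropy is a state function, so ΔS_gas depends only on the end states.
For an isothermal ideal gas ΔS_gas = nR ln(V₂/V₁) = 2.53 × 8.314 × ln(4.34/10.3) = -18.2 J/K.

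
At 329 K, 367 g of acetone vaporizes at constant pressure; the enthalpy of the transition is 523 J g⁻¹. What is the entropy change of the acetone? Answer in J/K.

ΔS = 583 J/K

Heat absorbed by the substance: Q = mL = 367 × 523 = 191941 J.
At constant T, ΔS = Q_rev/T = 191941 / 329 = 583 J/K.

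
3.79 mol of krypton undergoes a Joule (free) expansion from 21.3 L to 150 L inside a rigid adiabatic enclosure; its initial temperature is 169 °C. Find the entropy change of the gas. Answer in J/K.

ΔS_gas = 61.5 J/K

No heat is exchanged and no work is done, so the ideal-gas temperature stays constant.
Entropy is a state function; using a reversible isothermal path, ΔS_gas = nR ln(V₂/V₁) = 3.79 × 8.314 × ln(150/21.3) = 61.5 J/K.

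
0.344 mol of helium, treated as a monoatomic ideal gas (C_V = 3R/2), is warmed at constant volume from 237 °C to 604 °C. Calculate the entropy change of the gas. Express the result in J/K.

ΔS = 2.33 J/K

In kelvin: T₁ = 510.15 K, T₂ = 877.15 K. At constant volume, ΔS = nC_V ln(T₂/T₁) with C_V = 3R/2 = 12.47 J mol⁻¹ K⁻¹.
ΔS = 0.344 × 12.47 × ln(877.15/510.15) = 2.33 J/K.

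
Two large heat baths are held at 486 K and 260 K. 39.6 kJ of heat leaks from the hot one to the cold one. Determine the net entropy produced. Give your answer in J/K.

ΔS_hot = −Q/T_H = −39600/486 = -81.48 J/K and ΔS_cold = +Q/T_C = 39600/260 = 152.3 J/K.
ΔS_total = -81.48 + 152.3 = 70.8 J/K, positive as the second law requires.

ΔS_total = 70.8 J/K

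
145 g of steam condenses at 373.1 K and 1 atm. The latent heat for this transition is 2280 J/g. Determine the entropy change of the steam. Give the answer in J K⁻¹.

Heat released by the substance: Q = −mL = −145 × 2280 = −330600 J.
At constant T, ΔS = Q_rev/T = −330600 / 373.1 = -886 J/K.

ΔS = -886 J/K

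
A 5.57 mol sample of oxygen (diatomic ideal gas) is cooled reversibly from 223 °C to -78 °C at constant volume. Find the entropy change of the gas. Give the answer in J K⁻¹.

ΔS = -108 J/K

In kelvin: T₁ = 496.15 K, T₂ = 195.15 K. At constant volume, ΔS = nC_V ln(T₂/T₁) with C_V = 5R/2 = 20.79 J mol⁻¹ K⁻¹.
ΔS = 5.57 × 20.79 × ln(195.15/496.15) = -108 J/K.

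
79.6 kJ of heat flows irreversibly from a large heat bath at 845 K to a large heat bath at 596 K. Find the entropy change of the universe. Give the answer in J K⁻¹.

ΔS_total = 39.4 J/K

ΔS_hot = −Q/T_H = −79600/845 = -94.2 J/K and ΔS_cold = +Q/T_C = 79600/596 = 133.6 J/K.
ΔS_total = -94.2 + 133.6 = 39.4 J/K, positive as the second law requires.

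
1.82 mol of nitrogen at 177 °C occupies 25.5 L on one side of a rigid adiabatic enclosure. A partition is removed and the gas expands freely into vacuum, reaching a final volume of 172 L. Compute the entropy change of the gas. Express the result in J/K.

ΔS_gas = 28.9 J/K

No heat is exchanged and no work is done, so the ideal-gas temperature stays constant.
Entropy is a state function; using a reversible isothermal path, ΔS_gas = nR ln(V₂/V₁) = 1.82 × 8.314 × ln(172/25.5) = 28.9 J/K.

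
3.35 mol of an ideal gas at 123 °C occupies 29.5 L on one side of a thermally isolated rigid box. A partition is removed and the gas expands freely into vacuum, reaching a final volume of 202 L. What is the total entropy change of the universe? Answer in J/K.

ΔS_universe = 53.6 J/K

For an ideal gas in free expansion Q = 0 and W = 0, so T is unchanged.
Entropy is a state function; using a reversible isothermal path, ΔS_gas = nR ln(V₂/V₁) = 3.35 × 8.314 × ln(202/29.5) = 53.6 J/K.
The insulated surroundings exchange no heat, so ΔS_surr = 0 and ΔS_universe = ΔS_gas.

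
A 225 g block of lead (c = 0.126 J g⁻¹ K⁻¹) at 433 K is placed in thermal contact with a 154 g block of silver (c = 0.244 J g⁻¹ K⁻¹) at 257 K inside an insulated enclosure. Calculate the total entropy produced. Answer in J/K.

Energy balance: T_f = (m₁c₁T₁ + m₂c₂T₂)/(m₁c₁ + m₂c₂) = 332.68 K.
ΔS₁ = m₁c₁ ln(T_f/T₁) = 28.35 × ln(332.68/433) = -7.471 J/K.
ΔS₂ = m₂c₂ ln(T_f/T₂) = 37.576 × ln(332.68/257) = 9.699 J/K.
ΔS_total = -7.471 + 9.699 = 2.23 J/K.

ΔS_total = 2.23 J/K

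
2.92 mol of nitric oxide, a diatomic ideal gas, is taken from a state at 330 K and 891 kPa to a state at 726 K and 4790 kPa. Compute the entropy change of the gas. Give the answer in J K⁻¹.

ΔS = 26.2 J/K

ΔS = nC_p ln(T₂/T₁) − nR ln(P₂/P₁), with C_p = 7R/2 = 29.1 J mol⁻¹ K⁻¹ for a diatomic ideal gas.
ΔS = 2.92 × [29.1 × ln(726/330) − 8.314 × ln(4790/891)] = 26.2 J/K.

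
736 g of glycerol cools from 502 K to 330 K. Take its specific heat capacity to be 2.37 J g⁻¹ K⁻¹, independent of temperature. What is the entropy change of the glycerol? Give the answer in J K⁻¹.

ΔS = ∫dQ_rev/T = m c ln(T₂/T₁) = 736 × 2.37 × ln(330/502) = -732 J/K.

ΔS = -732 J/K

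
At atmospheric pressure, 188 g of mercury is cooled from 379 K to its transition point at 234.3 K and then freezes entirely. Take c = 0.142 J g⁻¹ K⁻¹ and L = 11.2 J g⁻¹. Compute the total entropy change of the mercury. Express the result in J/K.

Cooling step: ΔS₁ = m c ln(T_tr/T_i) = 188 × 0.142 × ln(234.3/379) = -12.84 J/K.
Phase change: ΔS₂ = −mL/T_tr = −188 × 11.2 / 234.3 = -8.987 J/K.
ΔS_total = (-12.84) + (-8.987) = -21.8 J/K.

ΔS = -21.8 J/K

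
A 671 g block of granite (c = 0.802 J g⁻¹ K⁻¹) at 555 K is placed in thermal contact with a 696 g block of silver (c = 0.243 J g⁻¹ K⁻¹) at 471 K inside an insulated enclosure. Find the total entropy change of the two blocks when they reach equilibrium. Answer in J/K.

ΔS_total = 1.68 J/K

Energy balance: T_f = (m₁c₁T₁ + m₂c₂T₂)/(m₁c₁ + m₂c₂) = 534.91 K.
ΔS₁ = m₁c₁ ln(T_f/T₁) = 538.142 × ln(534.91/555) = -19.84 J/K.
ΔS₂ = m₂c₂ ln(T_f/T₂) = 169.128 × ln(534.91/471) = 21.52 J/K.
ΔS_total = -19.84 + 21.52 = 1.68 J/K.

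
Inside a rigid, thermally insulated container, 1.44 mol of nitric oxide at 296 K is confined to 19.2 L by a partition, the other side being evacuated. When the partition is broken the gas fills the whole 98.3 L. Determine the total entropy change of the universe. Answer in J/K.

For an ideal gas in free expansion Q = 0 and W = 0, so T is unchanged.
Entropy is a state function; using a reversible isothermal path, ΔS_gas = nR ln(V₂/V₁) = 1.44 × 8.314 × ln(98.3/19.2) = 19.6 J/K.
The insulated surroundings exchange no heat, so ΔS_surr = 0 and ΔS_universe = ΔS_gas.

ΔS_universe = 19.6 J/K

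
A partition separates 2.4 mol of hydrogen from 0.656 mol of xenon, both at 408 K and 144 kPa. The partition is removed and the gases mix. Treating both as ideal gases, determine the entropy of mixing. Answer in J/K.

ΔS_mix = 13.2 J/K

Mole fractions: x_A = 2.4/3.06 = 0.785, x_B = 0.215.
ΔS_mix = −R(n_A ln x_A + n_B ln x_B) = −8.314 × (2.4 ln 0.785 + 0.656 ln 0.215) = 13.2 J/K.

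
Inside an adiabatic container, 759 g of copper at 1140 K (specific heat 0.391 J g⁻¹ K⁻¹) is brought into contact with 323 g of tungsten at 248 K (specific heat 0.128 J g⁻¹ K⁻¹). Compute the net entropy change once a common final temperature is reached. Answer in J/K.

ΔS_total = 29.1 J/K

Energy balance: T_f = (m₁c₁T₁ + m₂c₂T₂)/(m₁c₁ + m₂c₂) = 1030.9 K.
ΔS₁ = m₁c₁ ln(T_f/T₁) = 296.769 × ln(1030.9/1140) = -29.85 J/K.
ΔS₂ = m₂c₂ ln(T_f/T₂) = 41.344 × ln(1030.9/248) = 58.91 J/K.
ΔS_total = -29.85 + 58.91 = 29.1 J/K.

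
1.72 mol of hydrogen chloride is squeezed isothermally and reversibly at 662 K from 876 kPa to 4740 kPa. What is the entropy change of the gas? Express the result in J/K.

ΔS_gas = -24.1 J/K

For an isothermal ideal gas ΔS_gas = nR ln(P₁/P₂) = 1.72 × 8.314 × ln(876/4740) = -24.1 J/K.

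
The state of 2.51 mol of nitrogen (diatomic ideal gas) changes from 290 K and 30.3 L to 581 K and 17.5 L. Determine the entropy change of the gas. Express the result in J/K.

Entropy is a state function: ΔS = nC_V ln(T₂/T₁) + nR ln(V₂/V₁), with C_V = 5R/2 = 20.79 J mol⁻¹ K⁻¹ for a diatomic ideal gas.
ΔS = 2.51 × [20.79 × ln(581/290) + 8.314 × ln(17.5/30.3)] = 24.8 J/K.

ΔS = 24.8 J/K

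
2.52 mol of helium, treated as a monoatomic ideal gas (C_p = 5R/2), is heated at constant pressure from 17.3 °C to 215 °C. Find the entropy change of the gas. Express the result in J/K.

In kelvin: T₁ = 290.45 K, T₂ = 488.15 K. At constant pressure, ΔS = nC_p ln(T₂/T₁) with C_p = 5R/2 = 20.79 J mol⁻¹ K⁻¹.
ΔS = 2.52 × 20.79 × ln(488.15/290.45) = 27.2 J/K.

ΔS = 27.2 J/K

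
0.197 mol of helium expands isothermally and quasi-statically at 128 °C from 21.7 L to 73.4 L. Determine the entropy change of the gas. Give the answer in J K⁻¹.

ΔS_gas = 2 J/K

For an isothermal ideal gas ΔS_gas = nR ln(V₂/V₁) = 0.197 × 8.314 × ln(73.4/21.7) = 2 J/K.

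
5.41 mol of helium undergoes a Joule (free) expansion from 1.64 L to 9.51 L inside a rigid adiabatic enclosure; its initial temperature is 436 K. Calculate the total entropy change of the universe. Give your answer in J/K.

For an ideal gas in free expansion Q = 0 and W = 0, so T is unchanged.
Entropy is a state function; using a reversible isothermal path, ΔS_gas = nR ln(V₂/V₁) = 5.41 × 8.314 × ln(9.51/1.64) = 79.1 J/K.
The insulated surroundings exchange no heat, so ΔS_surr = 0 and ΔS_universe = ΔS_gas.

ΔS_universe = 79.1 J/K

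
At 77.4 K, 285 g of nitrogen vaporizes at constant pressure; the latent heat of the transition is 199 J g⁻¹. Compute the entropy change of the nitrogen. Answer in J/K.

ΔS = 733 J/K

Heat absorbed by the substance: Q = mL = 285 × 199 = 56715 J.
At constant T, ΔS = Q_rev/T = 56715 / 77.4 = 733 J/K.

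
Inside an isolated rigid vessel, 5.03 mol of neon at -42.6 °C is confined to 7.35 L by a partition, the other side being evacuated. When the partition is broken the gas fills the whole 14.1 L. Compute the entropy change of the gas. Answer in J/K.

For an ideal gas in free expansion Q = 0 and W = 0, so T is unchanged.
Entropy is a state function; using a reversible isothermal path, ΔS_gas = nR ln(V₂/V₁) = 5.03 × 8.314 × ln(14.1/7.35) = 27.2 J/K.

ΔS_gas = 27.2 J/K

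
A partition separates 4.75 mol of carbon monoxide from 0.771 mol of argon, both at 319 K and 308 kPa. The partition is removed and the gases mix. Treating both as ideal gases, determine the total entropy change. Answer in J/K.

ΔS_mix = 18.6 J/K

Mole fractions: x_A = 4.75/5.52 = 0.86, x_B = 0.14.
ΔS_mix = −R(n_A ln x_A + n_B ln x_B) = −8.314 × (4.75 ln 0.86 + 0.771 ln 0.14) = 18.6 J/K.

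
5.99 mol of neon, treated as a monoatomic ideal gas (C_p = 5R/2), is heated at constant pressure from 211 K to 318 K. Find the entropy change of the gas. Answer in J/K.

At constant pressure, ΔS = nC_p ln(T₂/T₁) with C_p = 5R/2 = 20.79 J mol⁻¹ K⁻¹.
ΔS = 5.99 × 20.79 × ln(318/211) = 51.1 J/K.

ΔS = 51.1 J/K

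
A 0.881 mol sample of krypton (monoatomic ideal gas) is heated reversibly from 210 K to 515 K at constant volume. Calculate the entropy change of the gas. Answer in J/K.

At constant volume, ΔS = nC_V ln(T₂/T₁) with C_V = 3R/2 = 12.47 J mol⁻¹ K⁻¹.
ΔS = 0.881 × 12.47 × ln(515/210) = 9.86 J/K.

ΔS = 9.86 J/K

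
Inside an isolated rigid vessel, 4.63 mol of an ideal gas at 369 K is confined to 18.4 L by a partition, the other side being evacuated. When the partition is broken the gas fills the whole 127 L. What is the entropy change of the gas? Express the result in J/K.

For an ideal gas in free expansion Q = 0 and W = 0, so T is unchanged.
Entropy is a state function; using a reversible isothermal path, ΔS_gas = nR ln(V₂/V₁) = 4.63 × 8.314 × ln(127/18.4) = 74.4 J/K.

ΔS_gas = 74.4 J/K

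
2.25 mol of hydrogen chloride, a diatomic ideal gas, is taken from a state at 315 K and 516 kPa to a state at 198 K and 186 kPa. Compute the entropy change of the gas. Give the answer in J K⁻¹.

ΔS = nC_p ln(T₂/T₁) − nR ln(P₂/P₁), with C_p = 7R/2 = 29.1 J mol⁻¹ K⁻¹ for a diatomic ideal gas.
ΔS = 2.25 × [29.1 × ln(198/315) − 8.314 × ln(186/516)] = -11.3 J/K.

ΔS = -11.3 J/K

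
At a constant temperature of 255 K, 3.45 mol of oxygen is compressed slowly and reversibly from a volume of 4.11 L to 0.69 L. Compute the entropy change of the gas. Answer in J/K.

ΔS_gas = -51.2 J/K

For an isothermal ideal gas ΔS_gas = nR ln(V₂/V₁) = 3.45 × 8.314 × ln(0.69/4.11) = -51.2 J/K.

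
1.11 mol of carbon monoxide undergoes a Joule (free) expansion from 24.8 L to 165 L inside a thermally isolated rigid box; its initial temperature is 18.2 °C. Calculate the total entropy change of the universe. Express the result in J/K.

ΔS_universe = 17.5 J/K

No heat is exchanged and no work is done, so the ideal-gas temperature stays constant.
Entropy is a state function; using a reversible isothermal path, ΔS_gas = nR ln(V₂/V₁) = 1.11 × 8.314 × ln(165/24.8) = 17.5 J/K.
The insulated surroundings exchange no heat, so ΔS_surr = 0 and ΔS_universe = ΔS_gas.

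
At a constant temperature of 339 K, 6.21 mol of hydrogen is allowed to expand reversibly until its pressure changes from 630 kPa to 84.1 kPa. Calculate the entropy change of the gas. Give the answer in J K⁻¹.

For an isothermal ideal gas ΔS_gas = nR ln(P₁/P₂) = 6.21 × 8.314 × ln(630/84.1) = 104 J/K.

ΔS_gas = 104 J/K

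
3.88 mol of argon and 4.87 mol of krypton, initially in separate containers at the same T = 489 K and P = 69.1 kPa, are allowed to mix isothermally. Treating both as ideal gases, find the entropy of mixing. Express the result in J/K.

Mole fractions: x_A = 3.88/8.75 = 0.443, x_B = 0.557.
ΔS_mix = −R(n_A ln x_A + n_B ln x_B) = −8.314 × (3.88 ln 0.443 + 4.87 ln 0.557) = 50 J/K.

ΔS_mix = 50 J/K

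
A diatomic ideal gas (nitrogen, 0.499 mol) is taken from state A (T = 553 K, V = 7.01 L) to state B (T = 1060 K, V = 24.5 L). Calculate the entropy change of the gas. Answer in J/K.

ΔS = 11.9 J/K

Entropy is a state function: ΔS = nC_V ln(T₂/T₁) + nR ln(V₂/V₁), with C_V = 5R/2 = 20.79 J mol⁻¹ K⁻¹ for a diatomic ideal gas.
ΔS = 0.499 × [20.79 × ln(1060/553) + 8.314 × ln(24.5/7.01)] = 11.9 J/K.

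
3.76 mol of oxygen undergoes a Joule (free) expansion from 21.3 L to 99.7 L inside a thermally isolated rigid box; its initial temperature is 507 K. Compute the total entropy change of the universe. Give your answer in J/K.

ΔS_universe = 48.2 J/K

For an ideal gas in free expansion Q = 0 and W = 0, so T is unchanged.
Entropy is a state function; using a reversible isothermal path, ΔS_gas = nR ln(V₂/V₁) = 3.76 × 8.314 × ln(99.7/21.3) = 48.2 J/K.
The insulated surroundings exchange no heat, so ΔS_surr = 0 and ΔS_universe = ΔS_gas.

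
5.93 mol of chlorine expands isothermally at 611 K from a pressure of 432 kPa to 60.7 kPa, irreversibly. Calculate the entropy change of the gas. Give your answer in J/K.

ΔS_gas = 96.8 J/K

Entropy is a state function, so ΔS_gas depends only on the end states.
For an isothermal ideal gas ΔS_gas = nR ln(P₁/P₂) = 5.93 × 8.314 × ln(432/60.7) = 96.8 J/K.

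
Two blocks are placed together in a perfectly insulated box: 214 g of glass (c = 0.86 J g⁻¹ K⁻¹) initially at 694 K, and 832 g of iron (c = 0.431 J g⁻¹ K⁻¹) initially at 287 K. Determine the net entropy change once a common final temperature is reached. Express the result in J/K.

ΔS_total = 50.6 J/K

Energy balance: T_f = (m₁c₁T₁ + m₂c₂T₂)/(m₁c₁ + m₂c₂) = 425.04 K.
ΔS₁ = m₁c₁ ln(T_f/T₁) = 184.04 × ln(425.04/694) = -90.23 J/K.
ΔS₂ = m₂c₂ ln(T_f/T₂) = 358.592 × ln(425.04/287) = 140.8 J/K.
ΔS_total = -90.23 + 140.8 = 50.6 J/K.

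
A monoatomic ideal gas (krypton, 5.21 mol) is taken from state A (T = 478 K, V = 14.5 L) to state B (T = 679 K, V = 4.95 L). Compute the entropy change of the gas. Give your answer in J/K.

ΔS = -23.7 J/K

Entropy is a state function: ΔS = nC_V ln(T₂/T₁) + nR ln(V₂/V₁), with C_V = 3R/2 = 12.47 J mol⁻¹ K⁻¹ for a monoatomic ideal gas.
ΔS = 5.21 × [12.47 × ln(679/478) + 8.314 × ln(4.95/14.5)] = -23.7 J/K.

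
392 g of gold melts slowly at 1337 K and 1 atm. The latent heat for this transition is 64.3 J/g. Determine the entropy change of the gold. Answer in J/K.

Heat absorbed by the substance: Q = mL = 392 × 64.3 = 25205.6 J.
At constant T, ΔS = Q_rev/T = 25205.6 / 1337 = 18.9 J/K.

ΔS = 18.9 J/K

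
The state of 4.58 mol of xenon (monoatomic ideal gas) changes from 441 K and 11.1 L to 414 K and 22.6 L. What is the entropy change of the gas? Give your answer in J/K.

ΔS = 23.5 J/K

Entropy is a state function: ΔS = nC_V ln(T₂/T₁) + nR ln(V₂/V₁), with C_V = 3R/2 = 12.47 J mol⁻¹ K⁻¹ for a monoatomic ideal gas.
ΔS = 4.58 × [12.47 × ln(414/441) + 8.314 × ln(22.6/11.1)] = 23.5 J/K.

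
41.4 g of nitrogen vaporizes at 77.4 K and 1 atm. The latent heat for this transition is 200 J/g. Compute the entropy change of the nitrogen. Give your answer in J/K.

Heat absorbed by the substance: Q = mL = 41.4 × 200 = 8280 J.
At constant T, ΔS = Q_rev/T = 8280 / 77.4 = 107 J/K.

ΔS = 107 J/K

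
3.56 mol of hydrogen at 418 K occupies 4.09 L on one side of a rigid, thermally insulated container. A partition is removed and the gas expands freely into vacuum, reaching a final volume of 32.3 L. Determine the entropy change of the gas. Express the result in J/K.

ΔS_gas = 61.2 J/K

No heat is exchanged and no work is done, so the ideal-gas temperature stays constant.
Entropy is a state function; using a reversible isothermal path, ΔS_gas = nR ln(V₂/V₁) = 3.56 × 8.314 × ln(32.3/4.09) = 61.2 J/K.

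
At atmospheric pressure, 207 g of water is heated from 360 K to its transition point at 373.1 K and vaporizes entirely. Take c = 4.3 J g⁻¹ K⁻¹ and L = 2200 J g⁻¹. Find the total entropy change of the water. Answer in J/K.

Warming step: ΔS₁ = m c ln(T_tr/T_i) = 207 × 4.3 × ln(373.1/360) = 31.81 J/K.
Phase change: ΔS₂ = +mL/T_tr = 207 × 2200 / 373.1 = 1221 J/K.
ΔS_total = (31.81) + (1221) = 1250 J/K.

ΔS = 1250 J/K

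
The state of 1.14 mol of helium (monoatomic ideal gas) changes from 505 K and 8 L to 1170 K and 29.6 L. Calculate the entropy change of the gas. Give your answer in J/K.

ΔS = 24.3 J/K

Entropy is a state function: ΔS = nC_V ln(T₂/T₁) + nR ln(V₂/V₁), with C_V = 3R/2 = 12.47 J mol⁻¹ K⁻¹ for a monoatomic ideal gas.
ΔS = 1.14 × [12.47 × ln(1170/505) + 8.314 × ln(29.6/8)] = 24.3 J/K.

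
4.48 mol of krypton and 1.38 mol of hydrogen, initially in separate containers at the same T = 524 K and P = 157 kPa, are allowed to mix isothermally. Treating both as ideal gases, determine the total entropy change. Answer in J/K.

Mole fractions: x_A = 4.48/5.86 = 0.765, x_B = 0.235.
ΔS_mix = −R(n_A ln x_A + n_B ln x_B) = −8.314 × (4.48 ln 0.765 + 1.38 ln 0.235) = 26.6 J/K.

ΔS_mix = 26.6 J/K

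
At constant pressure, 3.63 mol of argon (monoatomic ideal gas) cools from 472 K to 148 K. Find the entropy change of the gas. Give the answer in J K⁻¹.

At constant pressure, ΔS = nC_p ln(T₂/T₁) with C_p = 5R/2 = 20.79 J mol⁻¹ K⁻¹.
ΔS = 3.63 × 20.79 × ln(148/472) = -87.5 J/K.

ΔS = -87.5 J/K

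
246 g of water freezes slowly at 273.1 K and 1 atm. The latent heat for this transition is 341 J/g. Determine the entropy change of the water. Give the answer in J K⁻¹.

ΔS = -307 J/K

Heat released by the substance: Q = −mL = −246 × 341 = −83886 J.
At constant T, ΔS = Q_rev/T = −83886 / 273.1 = -307 J/K.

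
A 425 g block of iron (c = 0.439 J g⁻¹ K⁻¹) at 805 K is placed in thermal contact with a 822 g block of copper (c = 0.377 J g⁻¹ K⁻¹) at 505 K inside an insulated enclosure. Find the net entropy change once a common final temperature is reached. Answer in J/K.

Energy balance: T_f = (m₁c₁T₁ + m₂c₂T₂)/(m₁c₁ + m₂c₂) = 617.74 K.
ΔS₁ = m₁c₁ ln(T_f/T₁) = 186.575 × ln(617.74/805) = -49.4 J/K.
ΔS₂ = m₂c₂ ln(T_f/T₂) = 309.894 × ln(617.74/505) = 62.447 J/K.
ΔS_total = -49.4 + 62.447 = 13 J/K.

ΔS_total = 13 J/K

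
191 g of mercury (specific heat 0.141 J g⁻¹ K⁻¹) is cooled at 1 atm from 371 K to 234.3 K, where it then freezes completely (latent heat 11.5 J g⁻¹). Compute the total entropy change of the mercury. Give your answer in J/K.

ΔS = -21.8 J/K

Cooling step: ΔS₁ = m c ln(T_tr/T_i) = 191 × 0.141 × ln(234.3/371) = -12.38 J/K.
Phase change: ΔS₂ = −mL/T_tr = −191 × 11.5 / 234.3 = -9.375 J/K.
ΔS_total = (-12.38) + (-9.375) = -21.8 J/K.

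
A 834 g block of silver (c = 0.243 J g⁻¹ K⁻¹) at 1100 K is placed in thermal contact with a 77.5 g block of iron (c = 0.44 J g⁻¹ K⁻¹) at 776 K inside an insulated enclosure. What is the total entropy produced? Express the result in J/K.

Energy balance: T_f = (m₁c₁T₁ + m₂c₂T₂)/(m₁c₁ + m₂c₂) = 1053.3 K.
ΔS₁ = m₁c₁ ln(T_f/T₁) = 202.662 × ln(1053.3/1100) = -8.785 J/K.
ΔS₂ = m₂c₂ ln(T_f/T₂) = 34.1 × ln(1053.3/776) = 10.42 J/K.
ΔS_total = -8.785 + 10.42 = 1.63 J/K.

ΔS_total = 1.63 J/K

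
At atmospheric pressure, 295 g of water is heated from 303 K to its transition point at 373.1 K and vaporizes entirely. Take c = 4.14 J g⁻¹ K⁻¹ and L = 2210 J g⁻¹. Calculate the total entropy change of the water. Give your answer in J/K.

ΔS = 2000 J/K

Warming step: ΔS₁ = m c ln(T_tr/T_i) = 295 × 4.14 × ln(373.1/303) = 254.2 J/K.
Phase change: ΔS₂ = +mL/T_tr = 295 × 2210 / 373.1 = 1747 J/K.
ΔS_total = (254.2) + (1747) = 2000 J/K.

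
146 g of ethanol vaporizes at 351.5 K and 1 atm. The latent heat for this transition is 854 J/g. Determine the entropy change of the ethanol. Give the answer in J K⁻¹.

Heat absorbed by the substance: Q = mL = 146 × 854 = 124684 J.
At constant T, ΔS = Q_rev/T = 124684 / 351.5 = 355 J/K.

ΔS = 355 J/K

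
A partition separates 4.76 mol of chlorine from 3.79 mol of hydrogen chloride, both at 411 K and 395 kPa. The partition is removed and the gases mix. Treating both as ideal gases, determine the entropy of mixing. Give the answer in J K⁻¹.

ΔS_mix = 48.8 J/K

Mole fractions: x_A = 4.76/8.55 = 0.557, x_B = 0.443.
ΔS_mix = −R(n_A ln x_A + n_B ln x_B) = −8.314 × (4.76 ln 0.557 + 3.79 ln 0.443) = 48.8 J/K.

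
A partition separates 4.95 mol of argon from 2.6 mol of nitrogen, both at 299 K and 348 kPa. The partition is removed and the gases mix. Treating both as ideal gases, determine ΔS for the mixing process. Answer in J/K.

ΔS_mix = 40.4 J/K

Mole fractions: x_A = 4.95/7.55 = 0.656, x_B = 0.344.
ΔS_mix = −R(n_A ln x_A + n_B ln x_B) = −8.314 × (4.95 ln 0.656 + 2.6 ln 0.344) = 40.4 J/K.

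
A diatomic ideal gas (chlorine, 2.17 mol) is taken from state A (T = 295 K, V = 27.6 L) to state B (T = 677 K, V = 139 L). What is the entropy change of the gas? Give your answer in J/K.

Entropy is a state function: ΔS = nC_V ln(T₂/T₁) + nR ln(V₂/V₁), with C_V = 5R/2 = 20.79 J mol⁻¹ K⁻¹ for a diatomic ideal gas.
ΔS = 2.17 × [20.79 × ln(677/295) + 8.314 × ln(139/27.6)] = 66.6 J/K.

ΔS = 66.6 J/K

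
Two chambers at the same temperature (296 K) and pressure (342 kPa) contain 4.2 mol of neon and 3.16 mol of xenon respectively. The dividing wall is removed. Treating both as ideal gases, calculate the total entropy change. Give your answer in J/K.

Mole fractions: x_A = 4.2/7.36 = 0.571, x_B = 0.429.
ΔS_mix = −R(n_A ln x_A + n_B ln x_B) = −8.314 × (4.2 ln 0.571 + 3.16 ln 0.429) = 41.8 J/K.

ΔS_mix = 41.8 J/K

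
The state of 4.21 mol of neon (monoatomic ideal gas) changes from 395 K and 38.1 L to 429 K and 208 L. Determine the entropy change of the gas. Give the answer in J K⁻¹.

Entropy is a state function: ΔS = nC_V ln(T₂/T₁) + nR ln(V₂/V₁), with C_V = 3R/2 = 12.47 J mol⁻¹ K⁻¹ for a monoatomic ideal gas.
ΔS = 4.21 × [12.47 × ln(429/395) + 8.314 × ln(208/38.1)] = 63.7 J/K.

ΔS = 63.7 J/K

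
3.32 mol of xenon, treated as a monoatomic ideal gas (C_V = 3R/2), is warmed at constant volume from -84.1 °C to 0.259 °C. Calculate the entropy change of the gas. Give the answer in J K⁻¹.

In kelvin: T₁ = 189.05 K, T₂ = 273.409 K. At constant volume, ΔS = nC_V ln(T₂/T₁) with C_V = 3R/2 = 12.47 J mol⁻¹ K⁻¹.
ΔS = 3.32 × 12.47 × ln(273.409/189.05) = 15.3 J/K.

ΔS = 15.3 J/K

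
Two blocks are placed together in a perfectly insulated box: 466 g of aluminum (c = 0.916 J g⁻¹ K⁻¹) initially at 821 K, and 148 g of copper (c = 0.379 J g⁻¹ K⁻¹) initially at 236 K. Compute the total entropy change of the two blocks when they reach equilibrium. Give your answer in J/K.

ΔS_total = 28.2 J/K

Energy balance: T_f = (m₁c₁T₁ + m₂c₂T₂)/(m₁c₁ + m₂c₂) = 753.06 K.
ΔS₁ = m₁c₁ ln(T_f/T₁) = 426.856 × ln(753.06/821) = -36.87 J/K.
ΔS₂ = m₂c₂ ln(T_f/T₂) = 56.092 × ln(753.06/236) = 65.08 J/K.
ΔS_total = -36.87 + 65.08 = 28.2 J/K.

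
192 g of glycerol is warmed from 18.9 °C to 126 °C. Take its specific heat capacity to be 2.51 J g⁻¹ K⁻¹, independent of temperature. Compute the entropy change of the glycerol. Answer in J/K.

ΔS = 151 J/K

In kelvin: T₁ = 292.05 K, T₂ = 399.15 K. ΔS = ∫dQ_rev/T = m c ln(T₂/T₁) = 192 × 2.51 × ln(399.15/292.05) = 151 J/K.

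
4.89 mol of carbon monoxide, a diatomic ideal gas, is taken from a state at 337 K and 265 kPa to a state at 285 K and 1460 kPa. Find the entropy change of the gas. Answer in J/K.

ΔS = nC_p ln(T₂/T₁) − nR ln(P₂/P₁), with C_p = 7R/2 = 29.1 J mol⁻¹ K⁻¹ for a diatomic ideal gas.
ΔS = 4.89 × [29.1 × ln(285/337) − 8.314 × ln(1460/265)] = -93.2 J/K.

ΔS = -93.2 J/K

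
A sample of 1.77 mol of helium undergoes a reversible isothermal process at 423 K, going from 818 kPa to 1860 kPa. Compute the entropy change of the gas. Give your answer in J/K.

ΔS_gas = -12.1 J/K

For an isothermal ideal gas ΔS_gas = nR ln(P₁/P₂) = 1.77 × 8.314 × ln(818/1860) = -12.1 J/K.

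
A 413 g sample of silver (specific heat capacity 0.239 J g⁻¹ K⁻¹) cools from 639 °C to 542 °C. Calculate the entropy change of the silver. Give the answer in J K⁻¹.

ΔS = -11.1 J/K

In kelvin: T₁ = 912.15 K, T₂ = 815.15 K. ΔS = ∫dQ_rev/T = m c ln(T₂/T₁) = 413 × 0.239 × ln(815.15/912.15) = -11.1 J/K.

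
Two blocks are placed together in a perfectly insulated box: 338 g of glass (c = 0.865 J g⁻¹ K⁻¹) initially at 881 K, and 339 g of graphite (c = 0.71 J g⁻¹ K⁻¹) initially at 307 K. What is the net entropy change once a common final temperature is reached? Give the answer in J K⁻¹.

Energy balance: T_f = (m₁c₁T₁ + m₂c₂T₂)/(m₁c₁ + m₂c₂) = 621.82 K.
ΔS₁ = m₁c₁ ln(T_f/T₁) = 292.37 × ln(621.82/881) = -101.9 J/K.
ΔS₂ = m₂c₂ ln(T_f/T₂) = 240.69 × ln(621.82/307) = 169.9 J/K.
ΔS_total = -101.9 + 169.9 = 68 J/K.

ΔS_total = 68 J/K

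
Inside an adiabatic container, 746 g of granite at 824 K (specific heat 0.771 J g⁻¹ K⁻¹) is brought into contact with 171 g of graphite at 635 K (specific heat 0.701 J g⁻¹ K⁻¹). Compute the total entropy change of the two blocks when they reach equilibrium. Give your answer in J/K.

ΔS_total = 3.18 J/K

Energy balance: T_f = (m₁c₁T₁ + m₂c₂T₂)/(m₁c₁ + m₂c₂) = 791.4 K.
ΔS₁ = m₁c₁ ln(T_f/T₁) = 575.166 × ln(791.4/824) = -23.215 J/K.
ΔS₂ = m₂c₂ ln(T_f/T₂) = 119.871 × ln(791.4/635) = 26.394 J/K.
ΔS_total = -23.215 + 26.394 = 3.18 J/K.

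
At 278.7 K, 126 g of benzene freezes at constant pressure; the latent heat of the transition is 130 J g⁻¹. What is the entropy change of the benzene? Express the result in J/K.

Heat released by the substance: Q = −mL = −126 × 130 = −16380 J.
At constant T, ΔS = Q_rev/T = −16380 / 278.7 = -58.8 J/K.

ΔS = -58.8 J/K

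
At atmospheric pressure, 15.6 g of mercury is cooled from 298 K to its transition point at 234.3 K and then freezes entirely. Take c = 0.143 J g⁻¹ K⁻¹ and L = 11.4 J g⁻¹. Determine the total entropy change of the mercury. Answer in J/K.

Cooling step: ΔS₁ = m c ln(T_tr/T_i) = 15.6 × 0.143 × ln(234.3/298) = -0.5365 J/K.
Phase change: ΔS₂ = −mL/T_tr = −15.6 × 11.4 / 234.3 = -0.759 J/K.
ΔS_total = (-0.5365) + (-0.759) = -1.3 J/K.

ΔS = -1.3 J/K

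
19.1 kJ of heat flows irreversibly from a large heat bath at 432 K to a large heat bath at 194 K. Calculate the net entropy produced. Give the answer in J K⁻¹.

ΔS_total = 54.2 J/K

ΔS_hot = −Q/T_H = −19100/432 = -44.21 J/K and ΔS_cold = +Q/T_C = 19100/194 = 98.45 J/K.
ΔS_total = -44.21 + 98.45 = 54.2 J/K, positive as the second law requires.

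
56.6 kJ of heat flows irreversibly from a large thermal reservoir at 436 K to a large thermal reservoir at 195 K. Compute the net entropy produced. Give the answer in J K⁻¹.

ΔS_hot = −Q/T_H = −56600/436 = -129.8 J/K and ΔS_cold = +Q/T_C = 56600/195 = 290.3 J/K.
ΔS_total = -129.8 + 290.3 = 160 J/K, positive as the second law requires.

ΔS_total = 160 J/K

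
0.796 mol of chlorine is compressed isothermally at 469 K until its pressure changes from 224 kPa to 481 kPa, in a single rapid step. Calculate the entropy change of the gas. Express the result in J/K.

ΔS_gas = -5.06 J/K

Entropy is a state function, so ΔS_gas depends only on the end states.
For an isothermal ideal gas ΔS_gas = nR ln(P₁/P₂) = 0.796 × 8.314 × ln(224/481) = -5.06 J/K.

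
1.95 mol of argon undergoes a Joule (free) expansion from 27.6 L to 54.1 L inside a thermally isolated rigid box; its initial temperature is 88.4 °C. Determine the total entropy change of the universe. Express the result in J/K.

No heat is exchanged and no work is done, so the ideal-gas temperature stays constant.
Entropy is a state function; using a reversible isothermal path, ΔS_gas = nR ln(V₂/V₁) = 1.95 × 8.314 × ln(54.1/27.6) = 10.9 J/K.
The insulated surroundings exchange no heat, so ΔS_surr = 0 and ΔS_universe = ΔS_gas.

ΔS_universe = 10.9 J/K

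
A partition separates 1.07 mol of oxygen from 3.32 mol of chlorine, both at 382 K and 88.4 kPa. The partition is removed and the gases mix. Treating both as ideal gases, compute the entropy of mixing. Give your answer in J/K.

ΔS_mix = 20.3 J/K

Mole fractions: x_A = 1.07/4.39 = 0.244, x_B = 0.756.
ΔS_mix = −R(n_A ln x_A + n_B ln x_B) = −8.314 × (1.07 ln 0.244 + 3.32 ln 0.756) = 20.3 J/K.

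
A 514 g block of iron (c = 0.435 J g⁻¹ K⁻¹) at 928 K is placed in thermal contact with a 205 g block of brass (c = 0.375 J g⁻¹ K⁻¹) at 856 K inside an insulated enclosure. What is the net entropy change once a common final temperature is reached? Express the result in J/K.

ΔS_total = 0.184 J/K

Energy balance: T_f = (m₁c₁T₁ + m₂c₂T₂)/(m₁c₁ + m₂c₂) = 909.58 K.
ΔS₁ = m₁c₁ ln(T_f/T₁) = 223.59 × ln(909.58/928) = -4.483 J/K.
ΔS₂ = m₂c₂ ln(T_f/T₂) = 76.875 × ln(909.58/856) = 4.667 J/K.
ΔS_total = -4.483 + 4.667 = 0.184 J/K.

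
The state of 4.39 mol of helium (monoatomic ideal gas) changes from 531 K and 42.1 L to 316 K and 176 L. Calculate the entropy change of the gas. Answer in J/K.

ΔS = 23.8 J/K

Entropy is a state function: ΔS = nC_V ln(T₂/T₁) + nR ln(V₂/V₁), with C_V = 3R/2 = 12.47 J mol⁻¹ K⁻¹ for a monoatomic ideal gas.
ΔS = 4.39 × [12.47 × ln(316/531) + 8.314 × ln(176/42.1)] = 23.8 J/K.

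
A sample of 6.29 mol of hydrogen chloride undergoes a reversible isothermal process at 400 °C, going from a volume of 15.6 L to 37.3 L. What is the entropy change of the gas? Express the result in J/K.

ΔS_gas = 45.6 J/K

For an isothermal ideal gas ΔS_gas = nR ln(V₂/V₁) = 6.29 × 8.314 × ln(37.3/15.6) = 45.6 J/K.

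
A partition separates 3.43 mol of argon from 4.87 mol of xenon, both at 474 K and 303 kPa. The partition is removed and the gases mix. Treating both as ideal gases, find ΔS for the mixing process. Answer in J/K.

Mole fractions: x_A = 3.43/8.3 = 0.413, x_B = 0.587.
ΔS_mix = −R(n_A ln x_A + n_B ln x_B) = −8.314 × (3.43 ln 0.413 + 4.87 ln 0.587) = 46.8 J/K.

ΔS_mix = 46.8 J/K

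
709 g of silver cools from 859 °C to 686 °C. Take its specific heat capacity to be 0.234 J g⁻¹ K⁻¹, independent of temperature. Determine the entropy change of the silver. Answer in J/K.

In kelvin: T₁ = 1132.15 K, T₂ = 959.15 K. ΔS = ∫dQ_rev/T = m c ln(T₂/T₁) = 709 × 0.234 × ln(959.15/1132.15) = -27.5 J/K.

ΔS = -27.5 J/K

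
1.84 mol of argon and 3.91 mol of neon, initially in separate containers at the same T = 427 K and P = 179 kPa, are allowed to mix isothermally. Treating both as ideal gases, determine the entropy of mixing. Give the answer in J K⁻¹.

Mole fractions: x_A = 1.84/5.75 = 0.32, x_B = 0.68.
ΔS_mix = −R(n_A ln x_A + n_B ln x_B) = −8.314 × (1.84 ln 0.32 + 3.91 ln 0.68) = 30 J/K.

ΔS_mix = 30 J/K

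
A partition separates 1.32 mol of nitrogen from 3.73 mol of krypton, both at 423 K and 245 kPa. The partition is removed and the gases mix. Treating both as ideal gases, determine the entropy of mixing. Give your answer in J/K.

Mole fractions: x_A = 1.32/5.05 = 0.261, x_B = 0.739.
ΔS_mix = −R(n_A ln x_A + n_B ln x_B) = −8.314 × (1.32 ln 0.261 + 3.73 ln 0.739) = 24.1 J/K.

ΔS_mix = 24.1 J/K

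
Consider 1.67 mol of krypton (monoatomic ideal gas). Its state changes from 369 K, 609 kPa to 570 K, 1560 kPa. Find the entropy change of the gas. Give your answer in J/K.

ΔS = 2.03 J/K

ΔS = nC_p ln(T₂/T₁) − nR ln(P₂/P₁), with C_p = 5R/2 = 20.79 J mol⁻¹ K⁻¹ for a monoatomic ideal gas.
ΔS = 1.67 × [20.79 × ln(570/369) − 8.314 × ln(1560/609)] = 2.03 J/K.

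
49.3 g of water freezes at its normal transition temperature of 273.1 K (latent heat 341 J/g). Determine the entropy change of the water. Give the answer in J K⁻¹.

Heat released by the substance: Q = −mL = −49.3 × 341 = −16811.3 J.
At constant T, ΔS = Q_rev/T = −16811.3 / 273.1 = -61.6 J/K.

ΔS = -61.6 J/K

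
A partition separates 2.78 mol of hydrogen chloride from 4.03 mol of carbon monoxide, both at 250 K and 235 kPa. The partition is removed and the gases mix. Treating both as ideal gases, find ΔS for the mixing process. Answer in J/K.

Mole fractions: x_A = 2.78/6.81 = 0.408, x_B = 0.592.
ΔS_mix = −R(n_A ln x_A + n_B ln x_B) = −8.314 × (2.78 ln 0.408 + 4.03 ln 0.592) = 38.3 J/K.

ΔS_mix = 38.3 J/K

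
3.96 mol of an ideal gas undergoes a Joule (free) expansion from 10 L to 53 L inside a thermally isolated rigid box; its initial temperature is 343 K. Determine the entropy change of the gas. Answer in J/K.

No heat is exchanged and no work is done, so the ideal-gas temperature stays constant.
Entropy is a state function; using a reversible isothermal path, ΔS_gas = nR ln(V₂/V₁) = 3.96 × 8.314 × ln(53/10) = 54.9 J/K.

ΔS_gas = 54.9 J/K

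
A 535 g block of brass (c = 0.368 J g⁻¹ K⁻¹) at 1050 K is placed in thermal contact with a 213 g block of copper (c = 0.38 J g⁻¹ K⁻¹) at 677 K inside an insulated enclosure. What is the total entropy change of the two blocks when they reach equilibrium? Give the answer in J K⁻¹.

ΔS_total = 5.17 J/K

Energy balance: T_f = (m₁c₁T₁ + m₂c₂T₂)/(m₁c₁ + m₂c₂) = 941.33 K.
ΔS₁ = m₁c₁ ln(T_f/T₁) = 196.88 × ln(941.33/1050) = -21.51 J/K.
ΔS₂ = m₂c₂ ln(T_f/T₂) = 80.94 × ln(941.33/677) = 26.68 J/K.
ΔS_total = -21.51 + 26.68 = 5.17 J/K.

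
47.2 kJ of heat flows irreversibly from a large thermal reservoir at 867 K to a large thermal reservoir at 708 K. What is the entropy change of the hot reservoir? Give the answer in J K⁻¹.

The hot reservoir loses heat Q, so ΔS_hot = −Q/T_H = −47200/867 = -54.4 J/K.

ΔS_hot = -54.4 J/K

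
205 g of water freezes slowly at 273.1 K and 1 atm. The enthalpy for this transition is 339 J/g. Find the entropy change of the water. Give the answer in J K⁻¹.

ΔS = -254 J/K

Heat released by the substance: Q = −mL = −205 × 339 = −69495 J.
At constant T, ΔS = Q_rev/T = −69495 / 273.1 = -254 J/K.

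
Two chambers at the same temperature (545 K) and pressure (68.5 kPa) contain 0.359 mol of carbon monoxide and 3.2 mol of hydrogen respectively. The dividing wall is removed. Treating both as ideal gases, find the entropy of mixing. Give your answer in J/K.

Mole fractions: x_A = 0.359/3.56 = 0.101, x_B = 0.899.
ΔS_mix = −R(n_A ln x_A + n_B ln x_B) = −8.314 × (0.359 ln 0.101 + 3.2 ln 0.899) = 9.68 J/K.

ΔS_mix = 9.68 J/K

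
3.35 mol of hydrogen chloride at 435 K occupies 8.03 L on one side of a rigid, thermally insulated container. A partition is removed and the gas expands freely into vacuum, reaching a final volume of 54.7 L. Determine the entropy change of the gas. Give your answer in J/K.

For an ideal gas in free expansion Q = 0 and W = 0, so T is unchanged.
Entropy is a state function; using a reversible isothermal path, ΔS_gas = nR ln(V₂/V₁) = 3.35 × 8.314 × ln(54.7/8.03) = 53.4 J/K.

ΔS_gas = 53.4 J/K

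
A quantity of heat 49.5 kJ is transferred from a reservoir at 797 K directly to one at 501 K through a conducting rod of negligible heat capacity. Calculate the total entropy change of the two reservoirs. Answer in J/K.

ΔS_total = 36.7 J/K

ΔS_hot = −Q/T_H = −49500/797 = -62.11 J/K and ΔS_cold = +Q/T_C = 49500/501 = 98.8 J/K.
ΔS_total = -62.11 + 98.8 = 36.7 J/K, positive as the second law requires.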